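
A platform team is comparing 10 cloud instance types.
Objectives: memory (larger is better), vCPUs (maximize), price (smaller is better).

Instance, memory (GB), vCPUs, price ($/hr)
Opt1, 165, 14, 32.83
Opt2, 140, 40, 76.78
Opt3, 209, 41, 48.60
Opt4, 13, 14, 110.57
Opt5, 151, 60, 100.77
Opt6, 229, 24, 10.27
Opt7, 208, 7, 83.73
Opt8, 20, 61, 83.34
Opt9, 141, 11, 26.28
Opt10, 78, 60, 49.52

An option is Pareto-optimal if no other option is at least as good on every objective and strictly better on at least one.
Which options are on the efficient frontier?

Opt3, Opt5, Opt6, Opt8, Opt10

Opt1: dominated by Opt6 (memory 229≥165, vCPUs 24≥14, price 10.27≤32.83).
Opt2: dominated by Opt3 (memory 209≥140, vCPUs 41≥40, price 48.60≤76.78).
Opt3: not dominated.
Opt4: dominated by Opt1 (memory 165≥13, vCPUs 14≥14, price 32.83≤110.57).
Opt5: not dominated.
Opt6: not dominated (best memory).
Opt7: dominated by Opt3 (memory 209≥208, vCPUs 41≥7, price 48.60≤83.73).
Opt8: not dominated (best vCPUs).
Opt9: dominated by Opt6 (memory 229≥141, vCPUs 24≥11, price 10.27≤26.28).
Opt10: not dominated.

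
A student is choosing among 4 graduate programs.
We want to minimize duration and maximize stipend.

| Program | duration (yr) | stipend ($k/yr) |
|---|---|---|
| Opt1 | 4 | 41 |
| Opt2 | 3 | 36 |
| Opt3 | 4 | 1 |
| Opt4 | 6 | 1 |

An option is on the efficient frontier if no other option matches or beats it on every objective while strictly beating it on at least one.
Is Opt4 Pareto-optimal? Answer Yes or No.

No

Opt1 vs Opt4: duration 4≤6, stipend 41≥1 — Opt1 is at least as good on every objective and strictly better on at least one, so Opt1 dominates Opt4.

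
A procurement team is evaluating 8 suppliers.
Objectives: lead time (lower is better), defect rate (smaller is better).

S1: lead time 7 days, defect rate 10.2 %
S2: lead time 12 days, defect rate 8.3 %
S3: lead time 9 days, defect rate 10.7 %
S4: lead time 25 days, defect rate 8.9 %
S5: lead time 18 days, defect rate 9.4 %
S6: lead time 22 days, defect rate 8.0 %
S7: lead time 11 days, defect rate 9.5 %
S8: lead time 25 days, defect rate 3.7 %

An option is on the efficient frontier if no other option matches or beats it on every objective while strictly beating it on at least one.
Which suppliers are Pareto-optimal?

S1: not dominated (best lead time).
S2: not dominated.
S3: dominated by S1 (lead time 7≤9, defect rate 10.2≤10.7).
S4: dominated by S2 (lead time 12≤25, defect rate 8.3≤8.9).
S5: dominated by S2 (lead time 12≤18, defect rate 8.3≤9.4).
S6: not dominated.
S7: not dominated.
S8: not dominated (best defect rate).

S1, S2, S6, S7, S8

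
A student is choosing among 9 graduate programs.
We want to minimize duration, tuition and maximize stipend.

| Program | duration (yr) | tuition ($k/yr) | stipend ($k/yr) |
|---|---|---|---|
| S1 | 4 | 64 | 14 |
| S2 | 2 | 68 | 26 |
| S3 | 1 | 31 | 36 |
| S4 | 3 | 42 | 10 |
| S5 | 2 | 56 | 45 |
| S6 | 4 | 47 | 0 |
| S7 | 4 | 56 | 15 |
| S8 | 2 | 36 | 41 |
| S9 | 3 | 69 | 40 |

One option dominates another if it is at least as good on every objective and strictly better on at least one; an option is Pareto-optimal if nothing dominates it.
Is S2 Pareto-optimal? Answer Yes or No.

No

S3 vs S2: duration 1≤2, tuition 31≤68, stipend 36≥26 — S3 is at least as good on every objective and strictly better on at least one, so S3 dominates S2.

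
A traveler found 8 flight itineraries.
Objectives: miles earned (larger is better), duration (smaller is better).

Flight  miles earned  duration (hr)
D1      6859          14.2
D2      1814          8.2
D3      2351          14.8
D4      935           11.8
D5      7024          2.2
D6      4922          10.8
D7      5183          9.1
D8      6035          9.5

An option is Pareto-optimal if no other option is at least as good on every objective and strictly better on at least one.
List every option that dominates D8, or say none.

D5

D5: miles earned 7024≥6035, duration 2.2≤9.5 — dominates D8.
Others (D1, D2, D3, D4, D6, D7) are each worse than D8 on at least one objective.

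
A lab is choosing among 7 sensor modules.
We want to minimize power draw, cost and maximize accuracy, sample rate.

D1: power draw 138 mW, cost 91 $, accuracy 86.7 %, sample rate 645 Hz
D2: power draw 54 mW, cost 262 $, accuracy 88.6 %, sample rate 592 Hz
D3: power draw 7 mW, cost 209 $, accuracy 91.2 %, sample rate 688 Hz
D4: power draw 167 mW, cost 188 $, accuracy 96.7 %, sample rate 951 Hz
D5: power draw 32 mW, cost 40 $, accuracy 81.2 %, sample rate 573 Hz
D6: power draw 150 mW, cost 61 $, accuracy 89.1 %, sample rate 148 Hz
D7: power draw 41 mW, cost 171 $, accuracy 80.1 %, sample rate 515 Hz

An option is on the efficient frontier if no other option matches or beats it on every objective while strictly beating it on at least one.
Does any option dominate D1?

D2: worse on cost (262 vs 91).
D3: worse on cost (209 vs 91).
D4: worse on power draw (167 vs 138).
D5: worse on accuracy (81.2 vs 86.7).
D6: worse on power draw (150 vs 138).
D7: worse on cost (171 vs 91).
No option is at least as good as D1 on every objective and strictly better on one.

No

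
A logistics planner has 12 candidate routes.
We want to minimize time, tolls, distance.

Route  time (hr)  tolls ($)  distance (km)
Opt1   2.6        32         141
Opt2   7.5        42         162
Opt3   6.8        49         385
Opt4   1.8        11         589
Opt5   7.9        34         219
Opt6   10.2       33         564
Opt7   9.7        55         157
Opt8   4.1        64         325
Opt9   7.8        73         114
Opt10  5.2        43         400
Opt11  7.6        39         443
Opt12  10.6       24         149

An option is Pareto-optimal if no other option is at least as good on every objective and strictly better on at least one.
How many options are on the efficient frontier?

4

Opt1: not dominated.
Opt2: dominated by Opt1 (time 2.6≤7.5, tolls 32≤42, distance 141≤162).
Opt3: dominated by Opt1 (time 2.6≤6.8, tolls 32≤49, distance 141≤385).
Opt4: not dominated (best time).
Opt5: dominated by Opt1 (time 2.6≤7.9, tolls 32≤34, distance 141≤219).
Opt6: dominated by Opt1 (time 2.6≤10.2, tolls 32≤33, distance 141≤564).
Opt7: dominated by Opt1 (time 2.6≤9.7, tolls 32≤55, distance 141≤157).
Opt8: dominated by Opt1 (time 2.6≤4.1, tolls 32≤64, distance 141≤325).
Opt9: not dominated (best distance).
Opt10: dominated by Opt1 (time 2.6≤5.2, tolls 32≤43, distance 141≤400).
Opt11: dominated by Opt1 (time 2.6≤7.6, tolls 32≤39, distance 141≤443).
Opt12: not dominated.
Pareto-optimal: Opt1, Opt4, Opt9, Opt12 → 4.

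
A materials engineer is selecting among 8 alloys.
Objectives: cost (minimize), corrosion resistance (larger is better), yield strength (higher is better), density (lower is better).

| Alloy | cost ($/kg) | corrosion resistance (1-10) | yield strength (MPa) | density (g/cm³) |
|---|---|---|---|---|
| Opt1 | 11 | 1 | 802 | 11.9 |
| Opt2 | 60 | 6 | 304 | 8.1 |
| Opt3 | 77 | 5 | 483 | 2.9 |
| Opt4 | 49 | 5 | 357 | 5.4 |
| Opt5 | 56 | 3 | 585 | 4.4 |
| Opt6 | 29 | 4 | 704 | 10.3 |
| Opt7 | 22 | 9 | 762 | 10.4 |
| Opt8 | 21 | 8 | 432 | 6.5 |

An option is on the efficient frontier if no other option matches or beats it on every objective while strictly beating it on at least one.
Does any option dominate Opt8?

Opt1: worse on corrosion resistance (1 vs 8).
Opt2: worse on cost (60 vs 21).
Opt3: worse on cost (77 vs 21).
Opt4: worse on cost (49 vs 21).
Opt5: worse on cost (56 vs 21).
Opt6: worse on cost (29 vs 21).
Opt7: worse on cost (22 vs 21).
No option is at least as good as Opt8 on every objective and strictly better on one.

No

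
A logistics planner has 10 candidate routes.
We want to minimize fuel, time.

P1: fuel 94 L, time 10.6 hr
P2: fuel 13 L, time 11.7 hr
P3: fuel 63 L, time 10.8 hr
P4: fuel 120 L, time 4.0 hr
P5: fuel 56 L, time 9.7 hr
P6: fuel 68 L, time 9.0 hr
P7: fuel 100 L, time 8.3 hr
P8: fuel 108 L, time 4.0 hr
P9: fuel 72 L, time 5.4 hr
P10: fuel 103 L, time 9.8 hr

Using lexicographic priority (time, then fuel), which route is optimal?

P8

First minimize time: best is 4.0, kept {P4, P8}.
Then minimize fuel: best is 108, kept {P8}.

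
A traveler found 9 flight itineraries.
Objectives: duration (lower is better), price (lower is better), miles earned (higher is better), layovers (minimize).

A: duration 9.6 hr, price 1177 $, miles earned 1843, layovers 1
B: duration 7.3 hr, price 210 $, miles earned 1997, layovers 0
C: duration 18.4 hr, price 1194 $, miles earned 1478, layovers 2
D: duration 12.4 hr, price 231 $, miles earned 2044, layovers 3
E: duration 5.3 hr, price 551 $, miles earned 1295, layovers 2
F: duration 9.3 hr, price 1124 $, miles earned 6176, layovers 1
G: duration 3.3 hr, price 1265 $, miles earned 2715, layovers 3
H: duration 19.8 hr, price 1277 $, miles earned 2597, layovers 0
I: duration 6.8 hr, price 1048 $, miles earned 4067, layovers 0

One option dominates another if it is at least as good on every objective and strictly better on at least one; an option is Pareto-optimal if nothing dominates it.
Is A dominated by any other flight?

Yes

B vs A: duration 7.3≤9.6, price 210≤1177, miles earned 1997≥1843, layovers 0≤1 — B is at least as good on every objective and strictly better on at least one, so B dominates A.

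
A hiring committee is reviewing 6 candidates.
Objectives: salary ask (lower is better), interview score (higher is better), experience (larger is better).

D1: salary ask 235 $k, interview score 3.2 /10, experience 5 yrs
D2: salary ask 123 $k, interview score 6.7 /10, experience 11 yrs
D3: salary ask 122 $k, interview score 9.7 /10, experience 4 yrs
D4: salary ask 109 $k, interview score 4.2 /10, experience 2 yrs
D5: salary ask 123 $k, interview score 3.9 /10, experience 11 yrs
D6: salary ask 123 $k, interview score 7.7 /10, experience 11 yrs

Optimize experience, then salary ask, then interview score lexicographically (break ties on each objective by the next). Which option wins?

First maximize experience: best is 11, kept {D2, D5, D6}.
Then minimize salary ask: best is 123, kept {D2, D5, D6}.
Then maximize interview score: best is 7.7, kept {D6}.

D6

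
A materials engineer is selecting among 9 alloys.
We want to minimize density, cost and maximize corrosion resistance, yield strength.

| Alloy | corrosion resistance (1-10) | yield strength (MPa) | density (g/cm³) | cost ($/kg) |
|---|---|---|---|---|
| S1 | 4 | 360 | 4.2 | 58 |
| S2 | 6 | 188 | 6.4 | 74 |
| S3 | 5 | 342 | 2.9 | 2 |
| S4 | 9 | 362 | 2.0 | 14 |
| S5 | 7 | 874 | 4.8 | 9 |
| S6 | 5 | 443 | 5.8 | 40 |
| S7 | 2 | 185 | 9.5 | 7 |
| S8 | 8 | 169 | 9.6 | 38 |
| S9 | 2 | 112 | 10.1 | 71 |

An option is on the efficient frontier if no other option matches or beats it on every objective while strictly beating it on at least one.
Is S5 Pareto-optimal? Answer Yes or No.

S1: worse on corrosion resistance (4 vs 7).
S2: worse on corrosion resistance (6 vs 7).
S3: worse on corrosion resistance (5 vs 7).
S4: worse on yield strength (362 vs 874).
S6: worse on corrosion resistance (5 vs 7).
S7: worse on corrosion resistance (2 vs 7).
S8: worse on yield strength (169 vs 874).
S9: worse on corrosion resistance (2 vs 7).
No option is at least as good as S5 on every objective and strictly better on one.

Yes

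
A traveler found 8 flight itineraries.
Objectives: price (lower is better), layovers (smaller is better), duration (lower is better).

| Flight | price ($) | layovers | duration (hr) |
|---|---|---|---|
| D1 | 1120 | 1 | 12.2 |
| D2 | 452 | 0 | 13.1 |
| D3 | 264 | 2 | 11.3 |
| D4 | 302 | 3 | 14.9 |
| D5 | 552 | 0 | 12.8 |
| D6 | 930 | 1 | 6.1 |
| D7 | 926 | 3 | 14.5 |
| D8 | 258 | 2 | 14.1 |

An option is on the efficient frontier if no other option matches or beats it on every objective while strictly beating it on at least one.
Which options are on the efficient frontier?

D1: dominated by D6 (price 930≤1120, layovers 1≤1, duration 6.1≤12.2).
D2: not dominated.
D3: not dominated.
D4: dominated by D3 (price 264≤302, layovers 2≤3, duration 11.3≤14.9).
D5: not dominated.
D6: not dominated (best duration).
D7: dominated by D2 (price 452≤926, layovers 0≤3, duration 13.1≤14.5).
D8: not dominated (best price).

D2, D3, D5, D6, D8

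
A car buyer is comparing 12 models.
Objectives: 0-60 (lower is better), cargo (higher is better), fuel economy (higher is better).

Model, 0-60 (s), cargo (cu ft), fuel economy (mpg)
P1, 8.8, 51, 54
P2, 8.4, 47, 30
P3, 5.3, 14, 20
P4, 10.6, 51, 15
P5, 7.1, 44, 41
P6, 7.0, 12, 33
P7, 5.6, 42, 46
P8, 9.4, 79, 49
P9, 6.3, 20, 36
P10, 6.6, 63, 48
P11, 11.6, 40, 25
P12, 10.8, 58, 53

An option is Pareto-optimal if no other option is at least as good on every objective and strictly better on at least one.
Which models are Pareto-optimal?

P1: not dominated (best fuel economy).
P2: dominated by P10 (0-60 6.6≤8.4, cargo 63≥47, fuel economy 48≥30).
P3: not dominated (best 0-60).
P4: dominated by P1 (0-60 8.8≤10.6, cargo 51≥51, fuel economy 54≥15).
P5: dominated by P10 (0-60 6.6≤7.1, cargo 63≥44, fuel economy 48≥41).
P6: dominated by P7 (0-60 5.6≤7.0, cargo 42≥12, fuel economy 46≥33).
P7: not dominated.
P8: not dominated (best cargo).
P9: dominated by P7 (0-60 5.6≤6.3, cargo 42≥20, fuel economy 46≥36).
P10: not dominated.
P11: dominated by P1 (0-60 8.8≤11.6, cargo 51≥40, fuel economy 54≥25).
P12: not dominated.

P1, P3, P7, P8, P10, P12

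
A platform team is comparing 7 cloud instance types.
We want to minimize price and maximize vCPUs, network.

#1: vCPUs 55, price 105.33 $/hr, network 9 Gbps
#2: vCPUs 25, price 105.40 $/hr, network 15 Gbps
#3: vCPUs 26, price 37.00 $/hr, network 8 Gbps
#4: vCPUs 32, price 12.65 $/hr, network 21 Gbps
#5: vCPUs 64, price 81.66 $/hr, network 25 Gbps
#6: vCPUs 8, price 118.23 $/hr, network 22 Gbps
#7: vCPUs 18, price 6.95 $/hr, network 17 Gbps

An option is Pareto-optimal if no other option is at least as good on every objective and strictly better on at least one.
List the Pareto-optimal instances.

#4, #5, #7

#1: dominated by #5 (vCPUs 64≥55, price 81.66≤105.33, network 25≥9).
#2: dominated by #4 (vCPUs 32≥25, price 12.65≤105.40, network 21≥15).
#3: dominated by #4 (vCPUs 32≥26, price 12.65≤37.00, network 21≥8).
#4: not dominated.
#5: not dominated (best vCPUs).
#6: dominated by #5 (vCPUs 64≥8, price 81.66≤118.23, network 25≥22).
#7: not dominated (best price).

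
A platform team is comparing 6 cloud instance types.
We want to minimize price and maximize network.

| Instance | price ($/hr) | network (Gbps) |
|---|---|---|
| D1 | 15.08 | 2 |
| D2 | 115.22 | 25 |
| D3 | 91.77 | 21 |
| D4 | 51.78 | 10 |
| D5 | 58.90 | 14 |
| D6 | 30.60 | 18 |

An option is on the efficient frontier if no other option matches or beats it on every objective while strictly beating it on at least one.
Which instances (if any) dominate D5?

D6: price 30.60≤58.90, network 18≥14 — dominates D5.
Others (D1, D2, D3, D4) are each worse than D5 on at least one objective.

D6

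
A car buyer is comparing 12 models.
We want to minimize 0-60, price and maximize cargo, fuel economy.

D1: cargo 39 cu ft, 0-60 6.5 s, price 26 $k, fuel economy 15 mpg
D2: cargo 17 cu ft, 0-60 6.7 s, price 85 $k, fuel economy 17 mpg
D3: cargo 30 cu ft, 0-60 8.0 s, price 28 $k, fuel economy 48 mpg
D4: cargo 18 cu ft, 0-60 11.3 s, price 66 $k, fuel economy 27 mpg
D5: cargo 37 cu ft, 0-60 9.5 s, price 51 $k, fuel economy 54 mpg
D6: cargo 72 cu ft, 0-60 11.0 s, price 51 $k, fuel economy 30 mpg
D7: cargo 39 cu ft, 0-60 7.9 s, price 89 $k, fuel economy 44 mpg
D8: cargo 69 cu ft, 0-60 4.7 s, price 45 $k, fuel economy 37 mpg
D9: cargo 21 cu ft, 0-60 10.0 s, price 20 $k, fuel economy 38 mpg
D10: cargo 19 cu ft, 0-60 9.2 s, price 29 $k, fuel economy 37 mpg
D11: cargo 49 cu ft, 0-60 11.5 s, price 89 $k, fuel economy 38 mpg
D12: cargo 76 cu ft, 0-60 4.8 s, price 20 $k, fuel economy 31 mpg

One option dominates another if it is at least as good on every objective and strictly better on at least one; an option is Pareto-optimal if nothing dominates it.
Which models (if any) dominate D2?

D8, D12

D8: cargo 69≥17, 0-60 4.7≤6.7, price 45≤85, fuel economy 37≥17 — dominates D2.
D12: cargo 76≥17, 0-60 4.8≤6.7, price 20≤85, fuel economy 31≥17 — dominates D2.
Others (D1, D3, D4, D5, D6, D7, D9, D10, D11) are each worse than D2 on at least one objective.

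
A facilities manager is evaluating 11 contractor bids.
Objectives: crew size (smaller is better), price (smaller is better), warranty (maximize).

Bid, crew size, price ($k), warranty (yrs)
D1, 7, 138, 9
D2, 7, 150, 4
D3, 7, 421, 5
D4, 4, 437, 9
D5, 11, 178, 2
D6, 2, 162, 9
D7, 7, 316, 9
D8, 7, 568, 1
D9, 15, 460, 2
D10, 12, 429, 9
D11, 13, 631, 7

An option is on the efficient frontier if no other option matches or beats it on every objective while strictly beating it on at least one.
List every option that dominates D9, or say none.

D1: crew size 7≤15, price 138≤460, warranty 9≥2 — dominates D9.
D2: crew size 7≤15, price 150≤460, warranty 4≥2 — dominates D9.
D3: crew size 7≤15, price 421≤460, warranty 5≥2 — dominates D9.
D4: crew size 4≤15, price 437≤460, warranty 9≥2 — dominates D9.
D5: crew size 11≤15, price 178≤460, warranty 2≥2 — dominates D9.
D6: crew size 2≤15, price 162≤460, warranty 9≥2 — dominates D9.
D7: crew size 7≤15, price 316≤460, warranty 9≥2 — dominates D9.
D10: crew size 12≤15, price 429≤460, warranty 9≥2 — dominates D9.
Others (D8, D11) are each worse than D9 on at least one objective.

D1, D2, D3, D4, D5, D6, D7, D10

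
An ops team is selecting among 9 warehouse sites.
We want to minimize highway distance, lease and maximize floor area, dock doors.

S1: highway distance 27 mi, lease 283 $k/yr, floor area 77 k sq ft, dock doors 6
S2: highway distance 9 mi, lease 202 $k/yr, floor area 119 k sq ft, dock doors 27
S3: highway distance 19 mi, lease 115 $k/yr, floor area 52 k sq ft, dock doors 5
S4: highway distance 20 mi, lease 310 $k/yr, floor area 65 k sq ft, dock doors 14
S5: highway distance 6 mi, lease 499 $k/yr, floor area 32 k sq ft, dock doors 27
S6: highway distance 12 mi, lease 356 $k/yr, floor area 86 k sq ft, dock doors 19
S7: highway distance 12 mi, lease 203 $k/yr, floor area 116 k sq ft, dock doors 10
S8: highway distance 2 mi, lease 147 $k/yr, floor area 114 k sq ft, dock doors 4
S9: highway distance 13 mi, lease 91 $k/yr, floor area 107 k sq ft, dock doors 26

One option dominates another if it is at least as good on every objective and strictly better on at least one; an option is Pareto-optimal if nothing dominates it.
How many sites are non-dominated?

S1: dominated by S2 (highway distance 9≤27, lease 202≤283, floor area 119≥77, dock doors 27≥6).
S2: not dominated (best floor area).
S3: dominated by S9 (highway distance 13≤19, lease 91≤115, floor area 107≥52, dock doors 26≥5).
S4: dominated by S2 (highway distance 9≤20, lease 202≤310, floor area 119≥65, dock doors 27≥14).
S5: not dominated.
S6: dominated by S2 (highway distance 9≤12, lease 202≤356, floor area 119≥86, dock doors 27≥19).
S7: dominated by S2 (highway distance 9≤12, lease 202≤203, floor area 119≥116, dock doors 27≥10).
S8: not dominated (best highway distance).
S9: not dominated (best lease).
Pareto-optimal: S2, S5, S8, S9 → 4.

4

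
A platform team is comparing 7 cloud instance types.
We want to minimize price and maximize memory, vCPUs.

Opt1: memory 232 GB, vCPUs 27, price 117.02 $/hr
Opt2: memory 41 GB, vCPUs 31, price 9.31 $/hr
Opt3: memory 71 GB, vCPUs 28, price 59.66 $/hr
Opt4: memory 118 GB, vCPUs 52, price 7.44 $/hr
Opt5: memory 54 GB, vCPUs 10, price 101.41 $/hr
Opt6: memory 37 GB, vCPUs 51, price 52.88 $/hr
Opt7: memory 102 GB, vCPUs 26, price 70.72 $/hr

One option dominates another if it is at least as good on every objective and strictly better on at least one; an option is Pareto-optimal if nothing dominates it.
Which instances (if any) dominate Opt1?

none

Opt2: worse on memory (41 vs 232).
Opt3: worse on memory (71 vs 232).
Opt4: worse on memory (118 vs 232).
Opt5: worse on memory (54 vs 232).
Opt6: worse on memory (37 vs 232).
Opt7: worse on memory (102 vs 232).
No option dominates Opt1.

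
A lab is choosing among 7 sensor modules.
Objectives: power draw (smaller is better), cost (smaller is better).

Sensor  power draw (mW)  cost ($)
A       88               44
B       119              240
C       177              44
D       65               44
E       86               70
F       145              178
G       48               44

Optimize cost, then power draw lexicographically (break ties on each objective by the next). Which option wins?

G

First minimize cost: best is 44, kept {A, C, D, G}.
Then minimize power draw: best is 48, kept {G}.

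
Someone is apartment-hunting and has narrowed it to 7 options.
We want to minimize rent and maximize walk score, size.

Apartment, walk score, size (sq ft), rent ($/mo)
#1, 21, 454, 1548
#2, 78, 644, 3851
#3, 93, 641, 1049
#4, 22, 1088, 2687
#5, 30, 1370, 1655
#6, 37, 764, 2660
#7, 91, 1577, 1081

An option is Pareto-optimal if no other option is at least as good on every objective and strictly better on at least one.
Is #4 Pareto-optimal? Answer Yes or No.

#5 vs #4: walk score 30≥22, size 1370≥1088, rent 1655≤2687 — #5 is at least as good on every objective and strictly better on at least one, so #5 dominates #4.

No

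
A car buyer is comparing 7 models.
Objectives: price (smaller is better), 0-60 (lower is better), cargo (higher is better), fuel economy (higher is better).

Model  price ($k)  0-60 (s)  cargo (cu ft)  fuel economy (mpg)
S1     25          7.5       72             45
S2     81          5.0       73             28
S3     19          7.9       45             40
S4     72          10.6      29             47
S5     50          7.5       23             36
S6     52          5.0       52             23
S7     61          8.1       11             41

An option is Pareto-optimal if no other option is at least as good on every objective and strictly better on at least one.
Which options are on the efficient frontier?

S1: not dominated.
S2: not dominated (best cargo).
S3: not dominated (best price).
S4: not dominated (best fuel economy).
S5: dominated by S1 (price 25≤50, 0-60 7.5≤7.5, cargo 72≥23, fuel economy 45≥36).
S6: not dominated.
S7: dominated by S1 (price 25≤61, 0-60 7.5≤8.1, cargo 72≥11, fuel economy 45≥41).

S1, S2, S3, S4, S6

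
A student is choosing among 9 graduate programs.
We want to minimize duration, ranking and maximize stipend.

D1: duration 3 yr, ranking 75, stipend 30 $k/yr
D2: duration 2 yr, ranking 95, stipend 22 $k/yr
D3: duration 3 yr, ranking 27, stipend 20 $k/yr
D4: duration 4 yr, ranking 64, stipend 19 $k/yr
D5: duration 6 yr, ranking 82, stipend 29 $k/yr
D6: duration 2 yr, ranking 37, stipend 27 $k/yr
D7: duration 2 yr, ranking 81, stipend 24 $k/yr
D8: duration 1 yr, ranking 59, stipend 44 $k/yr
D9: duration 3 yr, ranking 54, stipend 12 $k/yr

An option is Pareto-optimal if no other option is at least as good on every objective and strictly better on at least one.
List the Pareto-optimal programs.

D3, D6, D8

D1: dominated by D8 (duration 1≤3, ranking 59≤75, stipend 44≥30).
D2: dominated by D6 (duration 2≤2, ranking 37≤95, stipend 27≥22).
D3: not dominated (best ranking).
D4: dominated by D3 (duration 3≤4, ranking 27≤64, stipend 20≥19).
D5: dominated by D1 (duration 3≤6, ranking 75≤82, stipend 30≥29).
D6: not dominated.
D7: dominated by D6 (duration 2≤2, ranking 37≤81, stipend 27≥24).
D8: not dominated (best duration).
D9: dominated by D3 (duration 3≤3, ranking 27≤54, stipend 20≥12).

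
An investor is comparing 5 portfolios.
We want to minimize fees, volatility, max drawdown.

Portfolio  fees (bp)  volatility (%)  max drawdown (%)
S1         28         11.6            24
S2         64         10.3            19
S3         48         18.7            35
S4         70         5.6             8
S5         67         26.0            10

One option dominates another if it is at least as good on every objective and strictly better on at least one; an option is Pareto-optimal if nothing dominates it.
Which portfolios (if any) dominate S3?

S1: fees 28≤48, volatility 11.6≤18.7, max drawdown 24≤35 — dominates S3.
Others (S2, S4, S5) are each worse than S3 on at least one objective.

S1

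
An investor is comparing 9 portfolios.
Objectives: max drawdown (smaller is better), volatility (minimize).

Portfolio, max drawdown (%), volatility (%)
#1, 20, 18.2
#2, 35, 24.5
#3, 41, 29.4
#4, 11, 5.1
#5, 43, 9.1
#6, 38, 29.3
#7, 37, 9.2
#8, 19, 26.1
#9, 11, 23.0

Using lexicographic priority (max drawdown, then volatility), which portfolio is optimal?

#4

First minimize max drawdown: best is 11, kept {#4, #9}.
Then minimize volatility: best is 5.1, kept {#4}.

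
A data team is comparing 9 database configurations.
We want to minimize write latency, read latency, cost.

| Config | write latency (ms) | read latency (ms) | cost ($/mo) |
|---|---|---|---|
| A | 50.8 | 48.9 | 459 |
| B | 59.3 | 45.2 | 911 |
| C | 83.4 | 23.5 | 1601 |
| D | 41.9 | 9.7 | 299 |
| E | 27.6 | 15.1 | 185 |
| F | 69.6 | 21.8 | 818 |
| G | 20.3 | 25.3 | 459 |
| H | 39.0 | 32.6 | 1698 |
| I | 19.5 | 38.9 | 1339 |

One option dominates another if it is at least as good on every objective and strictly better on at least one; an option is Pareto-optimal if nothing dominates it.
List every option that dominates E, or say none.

A: worse on write latency (50.8 vs 27.6).
B: worse on write latency (59.3 vs 27.6).
C: worse on write latency (83.4 vs 27.6).
D: worse on write latency (41.9 vs 27.6).
F: worse on write latency (69.6 vs 27.6).
G: worse on read latency (25.3 vs 15.1).
H: worse on write latency (39.0 vs 27.6).
I: worse on read latency (38.9 vs 15.1).
No option dominates E.

none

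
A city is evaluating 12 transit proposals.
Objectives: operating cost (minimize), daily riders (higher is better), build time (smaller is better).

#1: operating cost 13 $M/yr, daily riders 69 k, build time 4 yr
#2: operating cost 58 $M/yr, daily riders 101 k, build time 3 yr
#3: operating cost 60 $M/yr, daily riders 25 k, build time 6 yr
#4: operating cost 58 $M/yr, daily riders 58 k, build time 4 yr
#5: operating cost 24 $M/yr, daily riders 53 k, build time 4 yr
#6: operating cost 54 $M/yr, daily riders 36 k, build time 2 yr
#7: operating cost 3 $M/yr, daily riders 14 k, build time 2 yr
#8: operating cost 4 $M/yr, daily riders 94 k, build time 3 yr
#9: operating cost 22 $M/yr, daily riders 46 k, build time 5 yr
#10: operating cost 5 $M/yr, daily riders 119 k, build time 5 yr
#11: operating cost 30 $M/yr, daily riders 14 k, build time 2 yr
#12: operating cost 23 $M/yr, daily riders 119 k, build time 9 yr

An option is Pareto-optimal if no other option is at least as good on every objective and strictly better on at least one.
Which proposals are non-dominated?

#1: dominated by #8 (operating cost 4≤13, daily riders 94≥69, build time 3≤4).
#2: not dominated.
#3: dominated by #1 (operating cost 13≤60, daily riders 69≥25, build time 4≤6).
#4: dominated by #1 (operating cost 13≤58, daily riders 69≥58, build time 4≤4).
#5: dominated by #1 (operating cost 13≤24, daily riders 69≥53, build time 4≤4).
#6: not dominated.
#7: not dominated (best operating cost).
#8: not dominated.
#9: dominated by #1 (operating cost 13≤22, daily riders 69≥46, build time 4≤5).
#10: not dominated.
#11: dominated by #7 (operating cost 3≤30, daily riders 14≥14, build time 2≤2).
#12: dominated by #10 (operating cost 5≤23, daily riders 119≥119, build time 5≤9).

#2, #6, #7, #8, #10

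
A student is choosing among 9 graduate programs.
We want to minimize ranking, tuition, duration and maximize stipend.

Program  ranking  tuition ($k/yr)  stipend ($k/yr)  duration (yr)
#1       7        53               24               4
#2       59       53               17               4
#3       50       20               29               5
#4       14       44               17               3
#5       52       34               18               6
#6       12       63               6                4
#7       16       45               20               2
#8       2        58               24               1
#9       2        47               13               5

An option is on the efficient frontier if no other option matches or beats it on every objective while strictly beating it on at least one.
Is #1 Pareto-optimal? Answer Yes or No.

Yes

#2: worse on ranking (59 vs 7).
#3: worse on ranking (50 vs 7).
#4: worse on ranking (14 vs 7).
#5: worse on ranking (52 vs 7).
#6: worse on ranking (12 vs 7).
#7: worse on ranking (16 vs 7).
#8: worse on tuition (58 vs 53).
#9: worse on stipend (13 vs 24).
No option is at least as good as #1 on every objective and strictly better on one.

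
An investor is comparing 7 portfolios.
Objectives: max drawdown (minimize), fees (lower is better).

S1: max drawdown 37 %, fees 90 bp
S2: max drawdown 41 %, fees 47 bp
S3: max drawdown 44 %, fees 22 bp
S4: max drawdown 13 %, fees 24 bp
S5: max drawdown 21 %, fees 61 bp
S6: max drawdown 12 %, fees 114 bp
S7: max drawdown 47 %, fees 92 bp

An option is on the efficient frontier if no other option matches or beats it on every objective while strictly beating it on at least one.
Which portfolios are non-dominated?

S1: dominated by S4 (max drawdown 13≤37, fees 24≤90).
S2: dominated by S4 (max drawdown 13≤41, fees 24≤47).
S3: not dominated (best fees).
S4: not dominated.
S5: dominated by S4 (max drawdown 13≤21, fees 24≤61).
S6: not dominated (best max drawdown).
S7: dominated by S1 (max drawdown 37≤47, fees 90≤92).

S3, S4, S6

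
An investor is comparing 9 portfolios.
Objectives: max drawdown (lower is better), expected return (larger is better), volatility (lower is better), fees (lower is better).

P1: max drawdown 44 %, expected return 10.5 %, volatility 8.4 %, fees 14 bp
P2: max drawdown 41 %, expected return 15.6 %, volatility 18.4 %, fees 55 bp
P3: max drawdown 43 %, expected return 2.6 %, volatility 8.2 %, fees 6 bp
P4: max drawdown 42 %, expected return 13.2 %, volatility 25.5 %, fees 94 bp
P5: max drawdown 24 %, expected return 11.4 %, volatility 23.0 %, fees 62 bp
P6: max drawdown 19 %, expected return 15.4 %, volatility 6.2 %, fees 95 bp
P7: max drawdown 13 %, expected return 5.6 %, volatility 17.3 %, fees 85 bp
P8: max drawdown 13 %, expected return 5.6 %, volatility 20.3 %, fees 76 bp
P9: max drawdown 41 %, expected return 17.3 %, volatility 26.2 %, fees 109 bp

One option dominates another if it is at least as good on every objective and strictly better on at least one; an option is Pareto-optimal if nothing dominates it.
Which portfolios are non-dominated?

P1, P2, P3, P5, P6, P7, P8, P9

P1: not dominated.
P2: not dominated.
P3: not dominated (best fees).
P4: dominated by P2 (max drawdown 41≤42, expected return 15.6≥13.2, volatility 18.4≤25.5, fees 55≤94).
P5: not dominated.
P6: not dominated (best volatility).
P7: not dominated.
P8: not dominated.
P9: not dominated (best expected return).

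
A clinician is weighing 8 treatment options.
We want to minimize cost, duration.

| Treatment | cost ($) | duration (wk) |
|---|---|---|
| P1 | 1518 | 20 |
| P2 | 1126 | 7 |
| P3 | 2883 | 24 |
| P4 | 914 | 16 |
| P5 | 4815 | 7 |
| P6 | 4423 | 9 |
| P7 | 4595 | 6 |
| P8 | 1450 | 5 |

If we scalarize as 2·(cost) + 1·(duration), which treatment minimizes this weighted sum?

P4

P1: 2·1518 + 1·20 = 3056
P2: 2·1126 + 1·7 = 2259
P3: 2·2883 + 1·24 = 5790
P4: 2·914 + 1·16 = 1844
P5: 2·4815 + 1·7 = 9637
P6: 2·4423 + 1·9 = 8855
P7: 2·4595 + 1·6 = 9196
P8: 2·1450 + 1·5 = 2905
Lowest: P4 at 1844.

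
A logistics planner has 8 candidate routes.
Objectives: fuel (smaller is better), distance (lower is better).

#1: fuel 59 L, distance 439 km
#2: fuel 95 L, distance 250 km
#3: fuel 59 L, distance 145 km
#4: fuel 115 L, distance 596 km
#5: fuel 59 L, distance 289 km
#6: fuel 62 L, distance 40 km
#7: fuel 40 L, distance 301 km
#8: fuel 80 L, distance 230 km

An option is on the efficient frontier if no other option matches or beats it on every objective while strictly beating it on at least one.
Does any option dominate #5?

Yes

#3 vs #5: fuel 59≤59, distance 145≤289 — #3 is at least as good on every objective and strictly better on at least one, so #3 dominates #5.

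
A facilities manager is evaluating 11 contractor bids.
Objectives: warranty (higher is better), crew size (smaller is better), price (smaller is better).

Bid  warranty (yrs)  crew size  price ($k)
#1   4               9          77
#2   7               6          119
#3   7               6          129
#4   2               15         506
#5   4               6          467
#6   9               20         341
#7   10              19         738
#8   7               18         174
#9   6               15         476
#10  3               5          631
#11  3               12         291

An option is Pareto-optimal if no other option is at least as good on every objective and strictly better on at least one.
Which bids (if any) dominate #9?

#2, #3

#2: warranty 7≥6, crew size 6≤15, price 119≤476 — dominates #9.
#3: warranty 7≥6, crew size 6≤15, price 129≤476 — dominates #9.
Others (#1, #4, #5, #6, #7, #8, #10, #11) are each worse than #9 on at least one objective.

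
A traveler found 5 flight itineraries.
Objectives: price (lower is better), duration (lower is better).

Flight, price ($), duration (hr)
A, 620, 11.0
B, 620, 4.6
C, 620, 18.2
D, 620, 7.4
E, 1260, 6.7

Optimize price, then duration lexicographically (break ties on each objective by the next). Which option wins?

B

First minimize price: best is 620, kept {A, B, C, D}.
Then minimize duration: best is 4.6, kept {B}.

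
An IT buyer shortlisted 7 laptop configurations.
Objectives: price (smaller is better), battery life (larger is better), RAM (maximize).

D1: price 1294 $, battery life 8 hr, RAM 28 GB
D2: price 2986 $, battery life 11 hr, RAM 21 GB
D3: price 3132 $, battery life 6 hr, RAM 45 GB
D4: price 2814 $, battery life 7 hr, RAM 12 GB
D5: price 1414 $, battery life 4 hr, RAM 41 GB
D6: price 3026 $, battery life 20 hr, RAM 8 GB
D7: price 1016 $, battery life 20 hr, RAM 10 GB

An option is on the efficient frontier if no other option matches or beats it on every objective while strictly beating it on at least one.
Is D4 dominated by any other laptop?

Yes

D1 vs D4: price 1294≤2814, battery life 8≥7, RAM 28≥12 — D1 is at least as good on every objective and strictly better on at least one, so D1 dominates D4.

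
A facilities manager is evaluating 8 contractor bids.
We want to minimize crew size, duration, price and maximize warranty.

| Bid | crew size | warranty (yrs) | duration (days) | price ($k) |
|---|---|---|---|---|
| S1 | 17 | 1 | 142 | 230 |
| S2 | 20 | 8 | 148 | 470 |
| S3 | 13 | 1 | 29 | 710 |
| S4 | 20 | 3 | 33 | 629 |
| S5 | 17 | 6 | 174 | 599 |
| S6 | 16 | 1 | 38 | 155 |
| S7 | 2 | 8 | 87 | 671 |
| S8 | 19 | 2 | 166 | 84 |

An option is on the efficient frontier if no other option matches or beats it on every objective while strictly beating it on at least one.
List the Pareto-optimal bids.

S1: dominated by S6 (crew size 16≤17, warranty 1≥1, duration 38≤142, price 155≤230).
S2: not dominated.
S3: not dominated (best duration).
S4: not dominated.
S5: not dominated.
S6: not dominated.
S7: not dominated (best crew size).
S8: not dominated (best price).

S2, S3, S4, S5, S6, S7, S8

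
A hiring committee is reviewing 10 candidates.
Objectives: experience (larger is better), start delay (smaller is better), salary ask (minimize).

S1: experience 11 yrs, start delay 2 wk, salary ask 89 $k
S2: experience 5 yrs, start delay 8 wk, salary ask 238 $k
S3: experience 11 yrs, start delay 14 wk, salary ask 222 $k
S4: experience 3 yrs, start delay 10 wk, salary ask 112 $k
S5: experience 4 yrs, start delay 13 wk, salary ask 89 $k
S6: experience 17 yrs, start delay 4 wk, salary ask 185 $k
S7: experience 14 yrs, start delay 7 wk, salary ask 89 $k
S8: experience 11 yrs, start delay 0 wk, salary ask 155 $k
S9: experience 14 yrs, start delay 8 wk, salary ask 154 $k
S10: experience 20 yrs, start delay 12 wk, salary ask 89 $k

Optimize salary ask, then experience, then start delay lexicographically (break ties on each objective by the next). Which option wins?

S10

First minimize salary ask: best is 89, kept {S1, S5, S7, S10}.
Then maximize experience: best is 20, kept {S10}.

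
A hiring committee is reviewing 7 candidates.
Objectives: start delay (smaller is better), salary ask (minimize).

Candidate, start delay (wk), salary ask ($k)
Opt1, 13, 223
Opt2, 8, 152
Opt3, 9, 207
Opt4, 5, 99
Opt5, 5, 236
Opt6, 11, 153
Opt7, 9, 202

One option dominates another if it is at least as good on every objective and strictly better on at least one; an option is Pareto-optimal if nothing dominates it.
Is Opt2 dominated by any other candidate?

Yes

Opt4 vs Opt2: start delay 5≤8, salary ask 99≤152 — Opt4 is at least as good on every objective and strictly better on at least one, so Opt4 dominates Opt2.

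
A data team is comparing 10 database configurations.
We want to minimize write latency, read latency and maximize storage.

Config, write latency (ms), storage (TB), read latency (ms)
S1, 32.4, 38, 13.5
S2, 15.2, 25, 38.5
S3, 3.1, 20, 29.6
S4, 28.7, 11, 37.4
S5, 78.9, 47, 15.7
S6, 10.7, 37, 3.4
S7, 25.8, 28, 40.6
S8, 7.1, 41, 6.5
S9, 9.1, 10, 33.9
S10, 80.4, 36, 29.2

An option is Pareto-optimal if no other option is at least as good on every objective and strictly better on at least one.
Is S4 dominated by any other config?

Yes

S3 vs S4: write latency 3.1≤28.7, storage 20≥11, read latency 29.6≤37.4 — S3 is at least as good on every objective and strictly better on at least one, so S3 dominates S4.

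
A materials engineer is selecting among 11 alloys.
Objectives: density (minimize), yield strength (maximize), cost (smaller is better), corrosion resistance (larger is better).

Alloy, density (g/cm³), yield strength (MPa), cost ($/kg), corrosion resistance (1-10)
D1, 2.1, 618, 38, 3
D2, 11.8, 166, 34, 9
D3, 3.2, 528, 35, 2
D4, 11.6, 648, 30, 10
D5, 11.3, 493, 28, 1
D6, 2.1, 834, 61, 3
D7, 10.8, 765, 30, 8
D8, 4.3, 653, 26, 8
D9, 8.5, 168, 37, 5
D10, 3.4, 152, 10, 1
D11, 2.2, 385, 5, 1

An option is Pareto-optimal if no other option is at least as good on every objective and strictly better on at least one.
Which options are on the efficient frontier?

D1: not dominated.
D2: dominated by D4 (density 11.6≤11.8, yield strength 648≥166, cost 30≤34, corrosion resistance 10≥9).
D3: not dominated.
D4: not dominated (best corrosion resistance).
D5: dominated by D8 (density 4.3≤11.3, yield strength 653≥493, cost 26≤28, corrosion resistance 8≥1).
D6: not dominated (best yield strength).
D7: not dominated.
D8: not dominated.
D9: dominated by D8 (density 4.3≤8.5, yield strength 653≥168, cost 26≤37, corrosion resistance 8≥5).
D10: dominated by D11 (density 2.2≤3.4, yield strength 385≥152, cost 5≤10, corrosion resistance 1≥1).
D11: not dominated (best cost).

D1, D3, D4, D6, D7, D8, D11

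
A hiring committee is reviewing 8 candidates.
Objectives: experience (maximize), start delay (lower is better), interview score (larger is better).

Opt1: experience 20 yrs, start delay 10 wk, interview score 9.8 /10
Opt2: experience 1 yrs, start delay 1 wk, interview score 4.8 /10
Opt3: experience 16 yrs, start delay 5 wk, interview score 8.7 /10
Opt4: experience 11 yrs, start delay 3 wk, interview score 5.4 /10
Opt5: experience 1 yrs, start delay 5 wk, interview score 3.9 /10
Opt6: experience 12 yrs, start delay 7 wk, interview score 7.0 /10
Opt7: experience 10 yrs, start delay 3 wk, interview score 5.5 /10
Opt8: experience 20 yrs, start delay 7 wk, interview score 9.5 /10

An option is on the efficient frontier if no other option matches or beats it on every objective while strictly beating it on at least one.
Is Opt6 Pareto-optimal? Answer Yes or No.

Opt3 vs Opt6: experience 16≥12, start delay 5≤7, interview score 8.7≥7.0 — Opt3 is at least as good on every objective and strictly better on at least one, so Opt3 dominates Opt6.

No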